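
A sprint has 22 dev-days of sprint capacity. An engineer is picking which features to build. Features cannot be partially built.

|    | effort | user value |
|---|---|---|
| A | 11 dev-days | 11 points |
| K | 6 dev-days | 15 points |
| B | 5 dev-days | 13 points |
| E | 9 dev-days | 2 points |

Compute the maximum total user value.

K + B: effort 6 + 5 = 11 ≤ 22, user value 15 + 13 = 28.
K + B + E: effort 6 + 5 + 9 = 20 ≤ 22, user value 15 + 13 + 2 = 30.
A + K + B: effort 11 + 6 + 5 = 22 ≤ 22, user value 11 + 15 + 13 = 39.
Best is A, K, and B with total user value 39.

39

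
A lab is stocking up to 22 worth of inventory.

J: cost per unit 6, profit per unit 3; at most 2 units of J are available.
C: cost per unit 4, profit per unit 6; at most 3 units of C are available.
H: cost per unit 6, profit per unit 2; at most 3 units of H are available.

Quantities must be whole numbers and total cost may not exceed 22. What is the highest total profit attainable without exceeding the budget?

21

C has the best ratio (6/4); taking only C gives at most 3×6 = 18 (stopped by the supply cap of 3).
Mixing does better — 1×J and 3×C: cost 18 ≤ 22, profit 1·3 + 3·6 = 21.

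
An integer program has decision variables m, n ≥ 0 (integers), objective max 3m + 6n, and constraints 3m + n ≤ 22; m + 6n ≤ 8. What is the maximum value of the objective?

21

Relaxing integrality, the LP optimum is 22.59 at (m,n) = (7.29, 0.118), which is not an integer point.
(m,n)=(7,0): 3·7+1·0=21≤22, 1·7+6·0=7≤8, objective 21.
(m,n)=(6,0): 3·6+1·0=18≤22, 1·6+6·0=6≤8, objective 18.
Maximum is 21 at (m,n)=(7,0).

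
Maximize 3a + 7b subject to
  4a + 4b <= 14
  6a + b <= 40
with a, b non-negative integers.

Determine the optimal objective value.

The continuous relaxation peaks at (0, 3.5) with value 24.50; rounding to a feasible lattice point costs some objective.
(a,b)=(0,3): 4·0+4·3=12≤14, 6·0+1·3=3≤40, objective 21.
(a,b)=(1,2): 4·1+4·2=12≤14, 6·1+1·2=8≤40, objective 17.
No feasible integer point exceeds 21.

21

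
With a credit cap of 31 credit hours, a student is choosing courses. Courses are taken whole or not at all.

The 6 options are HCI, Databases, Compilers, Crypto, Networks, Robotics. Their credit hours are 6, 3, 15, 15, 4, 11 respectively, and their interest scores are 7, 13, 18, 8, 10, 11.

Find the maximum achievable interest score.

48

Treat it as a binary knapsack problem.
Allowing fractional choices, the relaxed optimum would be about 51.0, but courses are indivisible.
HCI + Databases + Compilers + Networks: credit hours 6 + 3 + 15 + 4 = 28 ≤ 31, interest score 7 + 13 + 18 + 10 = 48.
Databases + Compilers + Robotics: credit hours 3 + 15 + 11 = 29 ≤ 31, interest score 13 + 18 + 11 = 42.
Best is HCI, Databases, Compilers, and Networks with total interest score 48.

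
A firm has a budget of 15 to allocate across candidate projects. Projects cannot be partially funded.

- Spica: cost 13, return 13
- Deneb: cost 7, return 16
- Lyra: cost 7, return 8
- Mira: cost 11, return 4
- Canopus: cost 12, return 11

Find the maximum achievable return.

Deneb + Lyra: cost 7 + 7 = 14 ≤ 15, return 16 + 8 = 24.
Deneb: cost 7 ≤ 15, return 16.
Best is Deneb and Lyra with total return 24.

24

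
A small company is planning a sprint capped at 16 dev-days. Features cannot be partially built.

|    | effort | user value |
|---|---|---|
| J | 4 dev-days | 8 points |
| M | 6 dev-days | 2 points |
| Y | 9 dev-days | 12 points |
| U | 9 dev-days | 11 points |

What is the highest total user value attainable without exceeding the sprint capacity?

20

This is an integer program with binary decision variables.
Allowing fractional choices, the relaxed optimum would be about 23.7, but features are indivisible.
M + Y: effort 6 + 9 = 15 ≤ 16, user value 2 + 12 = 14.
J + U: effort 4 + 9 = 13 ≤ 16, user value 8 + 11 = 19.
J + Y: effort 4 + 9 = 13 ≤ 16, user value 8 + 12 = 20.
Best is J and Y with total user value 20.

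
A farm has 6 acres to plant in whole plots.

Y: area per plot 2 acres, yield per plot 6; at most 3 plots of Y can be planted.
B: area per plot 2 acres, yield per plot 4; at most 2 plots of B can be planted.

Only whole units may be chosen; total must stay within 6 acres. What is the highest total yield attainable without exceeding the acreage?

Take 3×Y: area 6 ≤ 6, yield 3·6 = 18.
Y has the best ratio (6/2) and is taken to its limit of 3; remaining capacity is filled optimally with the others.

18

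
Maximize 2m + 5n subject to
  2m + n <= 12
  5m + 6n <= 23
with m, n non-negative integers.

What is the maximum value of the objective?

17

Relaxing integrality, the LP optimum is 19.17 at (m,n) = (0, 3.83), which is not an integer point.
(m,n)=(1,3): 2·1+1·3=5≤12, 5·1+6·3=23≤23, objective 17.
(m,n)=(0,3): 2·0+1·3=3≤12, 5·0+6·3=18≤23, objective 15.
Maximum is 17 at (m,n)=(1,3).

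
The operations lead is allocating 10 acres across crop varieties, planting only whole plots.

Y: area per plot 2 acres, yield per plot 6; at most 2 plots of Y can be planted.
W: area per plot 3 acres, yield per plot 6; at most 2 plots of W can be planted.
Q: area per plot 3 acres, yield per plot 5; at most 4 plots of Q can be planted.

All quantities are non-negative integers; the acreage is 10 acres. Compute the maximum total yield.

24

This is a bounded integer knapsack.
Y has the best ratio (6/2); taking only Y gives at most 2×6 = 12 (stopped by the supply cap of 2).
Mixing does better — 2×Y and 2×W: area 10 ≤ 10, yield 2·6 + 2·6 = 24.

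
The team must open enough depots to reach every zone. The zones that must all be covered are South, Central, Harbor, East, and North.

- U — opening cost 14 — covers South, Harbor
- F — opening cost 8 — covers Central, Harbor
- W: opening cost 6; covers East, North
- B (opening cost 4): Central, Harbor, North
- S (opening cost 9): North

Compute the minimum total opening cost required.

Choose U, W, and B: together they cover South, Central, Harbor, East, North — every zone.
Total opening cost: 14 + 6 + 4 = 24.
No cover costs less than 24.

24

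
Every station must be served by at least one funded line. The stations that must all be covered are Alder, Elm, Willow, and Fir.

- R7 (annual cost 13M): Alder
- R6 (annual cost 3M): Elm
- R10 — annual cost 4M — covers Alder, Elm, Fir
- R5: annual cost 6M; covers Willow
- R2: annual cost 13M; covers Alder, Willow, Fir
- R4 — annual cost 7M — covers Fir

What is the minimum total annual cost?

Choose R10 and R5: together they cover Alder, Elm, Willow, Fir — every station.
Total annual cost: 4 + 6 = 10.
No cover costs less than 10.

10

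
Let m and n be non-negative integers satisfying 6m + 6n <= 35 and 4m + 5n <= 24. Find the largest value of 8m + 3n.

(m,n)=(5,0): 6·5+6·0=30≤35, 4·5+5·0=20≤24, objective 40.
(m,n)=(4,1): 6·4+6·1=30≤35, 4·4+5·1=21≤24, objective 35.
(m,n)=(4,0): 6·4+6·0=24≤35, 4·4+5·0=16≤24, objective 32.
No feasible integer point exceeds 40.

40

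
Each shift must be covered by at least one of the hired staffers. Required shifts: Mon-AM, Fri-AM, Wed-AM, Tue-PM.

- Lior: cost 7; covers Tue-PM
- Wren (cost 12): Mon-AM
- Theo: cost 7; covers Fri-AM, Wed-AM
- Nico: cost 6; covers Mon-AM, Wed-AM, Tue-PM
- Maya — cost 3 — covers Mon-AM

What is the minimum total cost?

13

Choose Theo and Nico: together they cover Mon-AM, Fri-AM, Wed-AM, Tue-PM — every shift.
Total cost: 7 + 6 = 13.
No cover costs less than 13.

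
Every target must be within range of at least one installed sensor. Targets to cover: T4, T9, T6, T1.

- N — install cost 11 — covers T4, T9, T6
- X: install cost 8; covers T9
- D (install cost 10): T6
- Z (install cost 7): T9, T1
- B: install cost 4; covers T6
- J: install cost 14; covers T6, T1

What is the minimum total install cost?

18

The greedy cost-per-new-target heuristic would pick Z, B, and N for 22, but a cheaper cover exists.
Choose N and Z: together they cover T4, T9, T6, T1 — every target.
Total install cost: 11 + 7 = 18.
No cover costs less than 18.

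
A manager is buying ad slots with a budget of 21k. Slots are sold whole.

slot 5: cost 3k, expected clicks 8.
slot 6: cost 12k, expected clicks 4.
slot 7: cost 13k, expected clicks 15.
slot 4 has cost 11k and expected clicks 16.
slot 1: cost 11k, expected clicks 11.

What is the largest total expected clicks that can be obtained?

24

Allowing fractional choices, the relaxed optimum would be about 32.1, but ad slots are indivisible.
slot 5 + slot 7: cost 3 + 13 = 16 ≤ 21, expected clicks 8 + 15 = 23.
slot 5 + slot 4: cost 3 + 11 = 14 ≤ 21, expected clicks 8 + 16 = 24.
slot 5 + slot 1: cost 3 + 11 = 14 ≤ 21, expected clicks 8 + 11 = 19.
Best is slot 5 and slot 4 with total expected clicks 24.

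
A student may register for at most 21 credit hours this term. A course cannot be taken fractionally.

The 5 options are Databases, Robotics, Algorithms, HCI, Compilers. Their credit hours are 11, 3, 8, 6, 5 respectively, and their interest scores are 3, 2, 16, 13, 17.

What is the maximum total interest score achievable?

Allowing fractional choices, the relaxed optimum would be about 47.3, but courses are indivisible.
Robotics + Algorithms + Compilers: credit hours 3 + 8 + 5 = 16 ≤ 21, interest score 2 + 16 + 17 = 35.
Algorithms + HCI + Compilers: credit hours 8 + 6 + 5 = 19 ≤ 21, interest score 16 + 13 + 17 = 46.
Algorithms + Compilers: credit hours 8 + 5 = 13 ≤ 21, interest score 16 + 17 = 33.
Best is Algorithms, HCI, and Compilers with total interest score 46.

46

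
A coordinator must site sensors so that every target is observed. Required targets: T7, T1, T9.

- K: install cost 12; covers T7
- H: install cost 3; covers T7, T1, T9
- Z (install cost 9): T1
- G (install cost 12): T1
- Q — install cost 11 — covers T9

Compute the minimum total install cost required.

H alone covers T7, T1, T9 — every target.
Total install cost: 3.
No cover costs less than 3.

3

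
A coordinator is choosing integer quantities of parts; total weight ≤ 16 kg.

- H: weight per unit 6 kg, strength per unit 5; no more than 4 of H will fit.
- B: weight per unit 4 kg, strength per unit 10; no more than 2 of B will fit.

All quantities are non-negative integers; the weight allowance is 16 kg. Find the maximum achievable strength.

25

This is a bounded integer knapsack.
2×B: weight 8 ≤ 16, strength 2·10 = 20.
1×H and 2×B: weight 14 ≤ 16, strength 1·5 + 2·10 = 25.
Best is 25.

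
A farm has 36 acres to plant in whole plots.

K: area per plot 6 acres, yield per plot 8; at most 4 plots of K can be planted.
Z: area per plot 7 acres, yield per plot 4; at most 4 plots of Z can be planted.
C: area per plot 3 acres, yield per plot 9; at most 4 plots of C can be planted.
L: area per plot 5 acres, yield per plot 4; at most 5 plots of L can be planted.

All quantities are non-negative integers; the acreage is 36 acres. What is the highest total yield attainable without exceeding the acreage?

68

Take 4×K and 4×C: area 36 ≤ 36, yield 4·8 + 4·9 = 68.
C has the best ratio (9/3) and is taken to its limit of 4; remaining capacity is filled optimally with the others.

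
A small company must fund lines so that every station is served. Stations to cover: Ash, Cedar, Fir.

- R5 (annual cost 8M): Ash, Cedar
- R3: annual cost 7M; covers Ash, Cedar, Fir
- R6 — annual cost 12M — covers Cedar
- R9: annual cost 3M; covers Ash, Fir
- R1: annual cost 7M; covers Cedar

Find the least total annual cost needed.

7

R3 alone covers Ash, Cedar, Fir — every station.
Total annual cost: 7.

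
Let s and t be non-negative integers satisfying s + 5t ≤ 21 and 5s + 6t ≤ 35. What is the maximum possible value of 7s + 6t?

49

(s,t)=(7,0): 1·7+5·0=7≤21, 5·7+6·0=35≤35, objective 49.
(s,t)=(6,0): 1·6+5·0=6≤21, 5·6+6·0=30≤35, objective 42.
Maximum is 49 at (s,t)=(7,0).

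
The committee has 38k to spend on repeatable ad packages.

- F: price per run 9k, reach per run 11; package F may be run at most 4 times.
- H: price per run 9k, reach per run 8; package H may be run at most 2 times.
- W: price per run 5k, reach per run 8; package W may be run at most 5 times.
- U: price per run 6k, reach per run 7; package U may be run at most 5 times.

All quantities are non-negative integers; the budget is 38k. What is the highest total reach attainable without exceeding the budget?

54

This is a bounded integer knapsack.
W has the best ratio (8/5); taking only W gives at most 5×8 = 40 (stopped by the supply cap of 5).
Mixing does better — 5×W and 2×U: price 37 ≤ 38, reach 5·8 + 2·7 = 54.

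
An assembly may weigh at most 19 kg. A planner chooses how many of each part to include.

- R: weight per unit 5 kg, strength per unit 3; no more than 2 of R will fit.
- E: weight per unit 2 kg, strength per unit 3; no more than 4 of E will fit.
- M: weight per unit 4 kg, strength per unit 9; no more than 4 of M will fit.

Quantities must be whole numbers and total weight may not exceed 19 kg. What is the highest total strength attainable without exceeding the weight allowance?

39

This is a bounded integer knapsack.
M has the best ratio (9/4); taking only M gives at most 4×9 = 36 (stopped by the weight limit).
Mixing does better — 1×E and 4×M: weight 18 ≤ 19, strength 1·3 + 4·9 = 39.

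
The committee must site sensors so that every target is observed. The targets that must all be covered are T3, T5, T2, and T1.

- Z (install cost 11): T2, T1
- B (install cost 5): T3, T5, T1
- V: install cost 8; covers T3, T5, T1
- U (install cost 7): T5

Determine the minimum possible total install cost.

Choose Z and B: together they cover T3, T5, T2, T1 — every target.
Total install cost: 11 + 5 = 16.

16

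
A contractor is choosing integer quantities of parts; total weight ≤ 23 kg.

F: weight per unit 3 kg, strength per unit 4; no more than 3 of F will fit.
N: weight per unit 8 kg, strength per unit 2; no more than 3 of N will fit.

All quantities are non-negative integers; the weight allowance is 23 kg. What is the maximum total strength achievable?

3×F and 1×N: weight 17 ≤ 23, strength 3·4 + 1·2 = 14.
2×F and 2×N: weight 22 ≤ 23, strength 2·4 + 2·2 = 12.
Best is 14.

14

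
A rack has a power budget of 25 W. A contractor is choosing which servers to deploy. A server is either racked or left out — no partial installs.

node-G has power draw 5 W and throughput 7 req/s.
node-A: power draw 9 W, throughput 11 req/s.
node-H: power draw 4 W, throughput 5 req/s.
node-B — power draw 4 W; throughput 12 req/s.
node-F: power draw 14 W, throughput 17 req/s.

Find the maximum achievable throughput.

36

node-H + node-B + node-F: power draw 4 + 4 + 14 = 22 ≤ 25, throughput 5 + 12 + 17 = 34.
node-G + node-A + node-H + node-B: power draw 5 + 9 + 4 + 4 = 22 ≤ 25, throughput 7 + 11 + 5 + 12 = 35.
node-G + node-B + node-F: power draw 5 + 4 + 14 = 23 ≤ 25, throughput 7 + 12 + 17 = 36.
Best is node-G, node-B, and node-F with total throughput 36.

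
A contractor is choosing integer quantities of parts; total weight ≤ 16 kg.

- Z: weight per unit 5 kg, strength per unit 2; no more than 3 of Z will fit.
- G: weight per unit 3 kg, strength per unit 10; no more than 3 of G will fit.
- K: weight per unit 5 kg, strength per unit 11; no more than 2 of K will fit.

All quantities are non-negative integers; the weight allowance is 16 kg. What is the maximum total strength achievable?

G has the best ratio (10/3); taking only G gives at most 3×10 = 30 (stopped by the supply cap of 3).
Mixing does better — 2×G and 2×K: weight 16 ≤ 16, strength 2·10 + 2·11 = 42.

42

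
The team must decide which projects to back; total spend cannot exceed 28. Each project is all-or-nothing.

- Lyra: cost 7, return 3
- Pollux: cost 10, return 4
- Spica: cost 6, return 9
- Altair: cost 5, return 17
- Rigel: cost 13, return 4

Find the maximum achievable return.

33

This is an integer program with binary decision variables.
Lyra + Pollux + Spica + Altair: cost 7 + 10 + 6 + 5 = 28 ≤ 28, return 3 + 4 + 9 + 17 = 33.
Pollux + Spica + Altair: cost 10 + 6 + 5 = 21 ≤ 28, return 4 + 9 + 17 = 30.
Spica + Altair + Rigel: cost 6 + 5 + 13 = 24 ≤ 28, return 9 + 17 + 4 = 30.
Best is Lyra, Pollux, Spica, and Altair with total return 33.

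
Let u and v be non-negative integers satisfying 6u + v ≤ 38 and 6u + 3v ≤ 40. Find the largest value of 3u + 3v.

(u,v)=(0,13) is feasible, giving 39.
(u,v)=(0,12) is feasible, giving 36.
The best lattice point is (0,13), giving 39.

39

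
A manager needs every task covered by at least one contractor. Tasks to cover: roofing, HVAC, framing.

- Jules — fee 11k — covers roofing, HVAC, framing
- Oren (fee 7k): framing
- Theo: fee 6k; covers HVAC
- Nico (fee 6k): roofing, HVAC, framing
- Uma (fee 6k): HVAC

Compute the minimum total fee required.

6

Nico alone covers roofing, HVAC, framing — every task.
Total fee: 6.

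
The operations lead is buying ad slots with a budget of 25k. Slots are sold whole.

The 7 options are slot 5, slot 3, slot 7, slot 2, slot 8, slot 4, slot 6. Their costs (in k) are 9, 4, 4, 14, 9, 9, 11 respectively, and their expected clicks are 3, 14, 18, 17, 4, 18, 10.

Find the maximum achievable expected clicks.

50

slot 3 + slot 7 + slot 4: cost 4 + 4 + 9 = 17 ≤ 25, expected clicks 14 + 18 + 18 = 50.
slot 3 + slot 7 + slot 2: cost 4 + 4 + 14 = 22 ≤ 25, expected clicks 14 + 18 + 17 = 49.
slot 7 + slot 4 + slot 6: cost 4 + 9 + 11 = 24 ≤ 25, expected clicks 18 + 18 + 10 = 46.
Best is slot 3, slot 7, and slot 4 with total expected clicks 50.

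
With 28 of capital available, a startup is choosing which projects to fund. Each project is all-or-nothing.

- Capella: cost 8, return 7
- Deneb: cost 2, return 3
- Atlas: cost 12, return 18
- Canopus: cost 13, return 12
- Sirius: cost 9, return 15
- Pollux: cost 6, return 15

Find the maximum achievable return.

48

Capella + Deneb + Atlas + Pollux: cost 8 + 2 + 12 + 6 = 28 ≤ 28, return 7 + 3 + 18 + 15 = 43.
Atlas + Sirius + Pollux: cost 12 + 9 + 6 = 27 ≤ 28, return 18 + 15 + 15 = 48.
Canopus + Sirius + Pollux: cost 13 + 9 + 6 = 28 ≤ 28, return 12 + 15 + 15 = 42.
Best is Atlas, Sirius, and Pollux with total return 48.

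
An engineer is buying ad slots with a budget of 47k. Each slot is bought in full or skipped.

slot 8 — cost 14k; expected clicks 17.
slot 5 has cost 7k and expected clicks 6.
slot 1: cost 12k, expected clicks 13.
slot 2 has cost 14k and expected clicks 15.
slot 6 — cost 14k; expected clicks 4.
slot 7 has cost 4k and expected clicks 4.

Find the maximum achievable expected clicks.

Treat it as a binary knapsack problem.
slot 8 + slot 1 + slot 2 + slot 7: cost 14 + 12 + 14 + 4 = 44 ≤ 47, expected clicks 17 + 13 + 15 + 4 = 49.
slot 8 + slot 5 + slot 1 + slot 2: cost 14 + 7 + 12 + 14 = 47 ≤ 47, expected clicks 17 + 6 + 13 + 15 = 51.
Best is slot 8, slot 5, slot 1, and slot 2 with total expected clicks 51.

51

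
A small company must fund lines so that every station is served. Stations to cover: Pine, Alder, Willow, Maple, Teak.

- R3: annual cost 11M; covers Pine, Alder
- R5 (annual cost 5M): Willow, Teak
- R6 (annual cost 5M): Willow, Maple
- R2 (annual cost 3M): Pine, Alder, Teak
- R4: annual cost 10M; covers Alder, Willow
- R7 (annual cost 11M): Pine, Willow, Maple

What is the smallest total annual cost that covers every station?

This is a weighted set-cover instance.
Choose R6 and R2: together they cover Pine, Alder, Willow, Maple, Teak — every station.
Total annual cost: 5 + 3 = 8.

8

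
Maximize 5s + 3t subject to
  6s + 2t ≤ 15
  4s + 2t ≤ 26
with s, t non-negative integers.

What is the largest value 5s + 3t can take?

The continuous relaxation peaks at (0, 7.5) with value 22.50; rounding to a feasible lattice point costs some objective.
(s,t)=(0,7): 6·0+2·7=14≤15, 4·0+2·7=14≤26, objective 21.
(s,t)=(0,6): 6·0+2·6=12≤15, 4·0+2·6=12≤26, objective 18.
Maximum is 21 at (s,t)=(0,7).

21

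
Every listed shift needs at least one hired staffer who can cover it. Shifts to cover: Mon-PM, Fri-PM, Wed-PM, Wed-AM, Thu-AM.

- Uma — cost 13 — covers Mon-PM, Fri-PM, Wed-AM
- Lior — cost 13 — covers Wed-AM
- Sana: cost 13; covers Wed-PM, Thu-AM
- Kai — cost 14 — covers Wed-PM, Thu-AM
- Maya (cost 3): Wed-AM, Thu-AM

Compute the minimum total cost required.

26

The greedy cost-per-new-shift heuristic would pick Maya, Uma, and Sana for 29, but a cheaper cover exists.
Choose Uma and Sana: together they cover Mon-PM, Fri-PM, Wed-PM, Wed-AM, Thu-AM — every shift.
Total cost: 13 + 13 = 26.
No cover costs less than 26.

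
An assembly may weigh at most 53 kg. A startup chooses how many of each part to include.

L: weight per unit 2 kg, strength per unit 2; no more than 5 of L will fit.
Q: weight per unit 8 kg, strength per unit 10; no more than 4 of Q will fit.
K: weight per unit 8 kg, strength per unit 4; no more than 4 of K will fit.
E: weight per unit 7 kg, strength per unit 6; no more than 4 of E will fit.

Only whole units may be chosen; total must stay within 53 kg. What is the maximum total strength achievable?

This is a bounded integer knapsack.
Q has the best ratio (10/8); taking only Q gives at most 4×10 = 40 (stopped by the supply cap of 4).
Mixing does better — 4×Q and 3×E: weight 53 ≤ 53, strength 4·10 + 3·6 = 58.

58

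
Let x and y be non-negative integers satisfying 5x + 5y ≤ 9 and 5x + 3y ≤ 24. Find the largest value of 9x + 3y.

9

Relaxing integrality, the LP optimum is 16.20 at (x,y) = (1.8, 0), which is not an integer point.
(x,y)=(1,0): 5·1+5·0=5≤9, 5·1+3·0=5≤24, objective 9.
(x,y)=(0,1): 5·0+5·1=5≤9, 5·0+3·1=3≤24, objective 3.
The best lattice point is (1,0), giving 9.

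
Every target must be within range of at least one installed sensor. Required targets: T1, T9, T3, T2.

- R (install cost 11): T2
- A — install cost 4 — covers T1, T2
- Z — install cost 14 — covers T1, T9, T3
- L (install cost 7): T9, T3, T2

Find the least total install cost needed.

This is a weighted set-cover instance.
Choose A and L: together they cover T1, T9, T3, T2 — every target.
Total install cost: 4 + 7 = 11.
No cover costs less than 11.

11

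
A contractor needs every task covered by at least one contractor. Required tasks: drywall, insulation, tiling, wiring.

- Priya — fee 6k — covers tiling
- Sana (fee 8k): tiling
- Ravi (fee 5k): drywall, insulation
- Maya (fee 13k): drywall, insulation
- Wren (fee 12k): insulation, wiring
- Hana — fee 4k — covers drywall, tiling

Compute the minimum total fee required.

16

The greedy cost-per-new-task heuristic would pick Hana, Ravi, and Wren for 21, but a cheaper cover exists.
Choose Wren and Hana: together they cover drywall, insulation, tiling, wiring — every task.
Total fee: 12 + 4 = 16.
No cover costs less than 16.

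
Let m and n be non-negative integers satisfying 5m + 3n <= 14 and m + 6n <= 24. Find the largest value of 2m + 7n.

28

(m,n)=(0,4): 5·0+3·4=12≤14, 1·0+6·4=24≤24, objective 28.
(m,n)=(1,3): 5·1+3·3=14≤14, 1·1+6·3=19≤24, objective 23.
(m,n)=(0,3): 5·0+3·3=9≤14, 1·0+6·3=18≤24, objective 21.
No feasible integer point exceeds 28.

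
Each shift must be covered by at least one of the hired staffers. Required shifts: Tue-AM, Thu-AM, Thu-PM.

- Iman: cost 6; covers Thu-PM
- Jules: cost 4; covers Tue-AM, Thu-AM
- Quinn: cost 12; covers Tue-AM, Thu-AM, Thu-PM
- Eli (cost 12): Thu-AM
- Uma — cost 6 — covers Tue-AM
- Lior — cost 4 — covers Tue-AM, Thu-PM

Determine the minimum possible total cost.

8

Choose Jules and Lior: together they cover Tue-AM, Thu-AM, Thu-PM — every shift.
Total cost: 4 + 4 = 8.
No cover costs less than 8.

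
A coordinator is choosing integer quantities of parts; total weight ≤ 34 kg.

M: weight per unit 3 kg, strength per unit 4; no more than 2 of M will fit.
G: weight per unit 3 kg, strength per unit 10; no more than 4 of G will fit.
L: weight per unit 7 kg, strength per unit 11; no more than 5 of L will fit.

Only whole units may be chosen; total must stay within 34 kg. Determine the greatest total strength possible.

4×G and 3×L: weight 33 ≤ 34, strength 4·10 + 3·11 = 73.
2×M, 4×G, and 2×L: weight 32 ≤ 34, strength 2·4 + 4·10 + 2·11 = 70.
Best is 73.

73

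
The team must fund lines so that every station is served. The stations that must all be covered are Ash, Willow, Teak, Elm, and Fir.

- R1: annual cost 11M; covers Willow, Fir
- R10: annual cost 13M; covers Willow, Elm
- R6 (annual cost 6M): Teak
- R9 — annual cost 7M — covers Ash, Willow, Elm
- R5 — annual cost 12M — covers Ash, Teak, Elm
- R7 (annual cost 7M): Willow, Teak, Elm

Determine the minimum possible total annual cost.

Choose R1 and R5: together they cover Ash, Willow, Teak, Elm, Fir — every station.
Total annual cost: 11 + 12 = 23.

23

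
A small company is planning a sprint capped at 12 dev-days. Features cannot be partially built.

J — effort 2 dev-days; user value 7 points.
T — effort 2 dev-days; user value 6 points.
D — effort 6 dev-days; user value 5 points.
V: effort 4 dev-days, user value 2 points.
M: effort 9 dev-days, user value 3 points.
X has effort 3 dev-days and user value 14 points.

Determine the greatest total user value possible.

Allowing fractional choices, the relaxed optimum would be about 31.2, but features are indivisible.
J + D + X: effort 2 + 6 + 3 = 11 ≤ 12, user value 7 + 5 + 14 = 26.
J + T + V + X: effort 2 + 2 + 4 + 3 = 11 ≤ 12, user value 7 + 6 + 2 + 14 = 29.
J + T + X: effort 2 + 2 + 3 = 7 ≤ 12, user value 7 + 6 + 14 = 27.
Best is J, T, V, and X with total user value 29.

29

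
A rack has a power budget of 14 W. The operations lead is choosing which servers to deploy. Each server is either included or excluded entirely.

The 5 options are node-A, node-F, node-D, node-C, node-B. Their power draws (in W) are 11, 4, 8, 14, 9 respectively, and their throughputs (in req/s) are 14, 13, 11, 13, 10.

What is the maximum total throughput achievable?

24

Allowing fractional choices, the relaxed optimum would be about 26.5, but servers are indivisible.
node-F + node-B: power draw 4 + 9 = 13 ≤ 14, throughput 13 + 10 = 23.
node-F + node-D: power draw 4 + 8 = 12 ≤ 14, throughput 13 + 11 = 24.
Best is node-F and node-D with total throughput 24.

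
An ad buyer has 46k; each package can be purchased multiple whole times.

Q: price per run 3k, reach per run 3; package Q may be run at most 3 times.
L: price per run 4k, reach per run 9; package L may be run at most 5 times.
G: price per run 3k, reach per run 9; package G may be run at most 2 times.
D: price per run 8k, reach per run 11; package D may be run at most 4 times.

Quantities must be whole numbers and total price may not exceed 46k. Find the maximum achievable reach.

This is a bounded integer knapsack.
Take 1×Q, 5×L, 2×G, and 2×D: price 45 ≤ 46, reach 1·3 + 5·9 + 2·9 + 2·11 = 88.
G has the best ratio (9/3) and is taken to its limit of 2; remaining capacity is filled optimally with the others.

88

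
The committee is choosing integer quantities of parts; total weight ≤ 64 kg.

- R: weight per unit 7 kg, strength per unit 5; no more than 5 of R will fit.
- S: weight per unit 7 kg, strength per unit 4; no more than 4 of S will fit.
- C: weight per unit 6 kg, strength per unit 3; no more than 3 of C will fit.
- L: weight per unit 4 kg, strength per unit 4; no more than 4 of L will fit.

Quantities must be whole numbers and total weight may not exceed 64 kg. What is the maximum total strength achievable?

Take 5×R, 1×S, 1×C, and 4×L: weight 64 ≤ 64, strength 5·5 + 1·4 + 1·3 + 4·4 = 48.
L has the best ratio (4/4) and is taken to its limit of 4; remaining capacity is filled optimally with the others.

48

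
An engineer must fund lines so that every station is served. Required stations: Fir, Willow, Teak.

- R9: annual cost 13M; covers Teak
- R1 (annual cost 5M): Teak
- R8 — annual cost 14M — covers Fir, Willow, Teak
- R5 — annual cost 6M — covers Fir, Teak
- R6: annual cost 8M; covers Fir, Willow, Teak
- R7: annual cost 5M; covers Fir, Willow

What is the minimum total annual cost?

The greedy cost-per-new-station heuristic would pick R7 and R1 for 10, but a cheaper cover exists.
R6 alone covers Fir, Willow, Teak — every station.
Total annual cost: 8.
No cover costs less than 8.

8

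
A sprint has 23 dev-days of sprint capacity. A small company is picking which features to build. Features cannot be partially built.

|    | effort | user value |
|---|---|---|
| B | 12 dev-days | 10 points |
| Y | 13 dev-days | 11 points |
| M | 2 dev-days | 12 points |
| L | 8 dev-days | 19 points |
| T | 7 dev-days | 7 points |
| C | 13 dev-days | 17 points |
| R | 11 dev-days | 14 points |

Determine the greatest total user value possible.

Take M, L, and C: effort 2 + 8 + 13 = 23 ≤ 23, user value 12 + 19 + 17 = 48.
No other feasible combination does better.

48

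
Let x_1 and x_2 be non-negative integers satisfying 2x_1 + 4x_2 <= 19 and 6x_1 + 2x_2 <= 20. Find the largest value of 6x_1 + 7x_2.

(x_1,x_2)=(1,4): 2·1+4·4=18≤19, 6·1+2·4=14≤20, objective 34.
(x_1,x_2)=(2,3): 2·2+4·3=16≤19, 6·2+2·3=18≤20, objective 33.
The best lattice point is (1,4), giving 34.

34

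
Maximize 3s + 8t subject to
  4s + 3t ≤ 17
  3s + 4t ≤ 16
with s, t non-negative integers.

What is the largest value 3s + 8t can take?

(s,t)=(0,4): 4·0+3·4=12≤17, 3·0+4·4=16≤16, objective 32.
(s,t)=(1,3): 4·1+3·3=13≤17, 3·1+4·3=15≤16, objective 27.
(s,t)=(0,3): 4·0+3·3=9≤17, 3·0+4·3=12≤16, objective 24.
The best lattice point is (0,4), giving 32.

32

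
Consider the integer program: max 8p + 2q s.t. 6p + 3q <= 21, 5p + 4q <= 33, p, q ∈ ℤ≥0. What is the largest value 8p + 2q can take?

26

Relaxing integrality, the LP optimum is 28.00 at (p,q) = (3.5, 0), which is not an integer point.
(p,q)=(3,1): 6·3+3·1=21≤21, 5·3+4·1=19≤33, objective 26.
(p,q)=(3,0): 6·3+3·0=18≤21, 5·3+4·0=15≤33, objective 24.
The best lattice point is (3,1), giving 26.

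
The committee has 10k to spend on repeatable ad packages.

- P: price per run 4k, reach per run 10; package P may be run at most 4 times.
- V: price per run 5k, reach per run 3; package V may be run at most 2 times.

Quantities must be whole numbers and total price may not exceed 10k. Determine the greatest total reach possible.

2×P: price 8 ≤ 10, reach 2·10 = 20.
1×P and 1×V: price 9 ≤ 10, reach 1·10 + 1·3 = 13.
Best is 20.

20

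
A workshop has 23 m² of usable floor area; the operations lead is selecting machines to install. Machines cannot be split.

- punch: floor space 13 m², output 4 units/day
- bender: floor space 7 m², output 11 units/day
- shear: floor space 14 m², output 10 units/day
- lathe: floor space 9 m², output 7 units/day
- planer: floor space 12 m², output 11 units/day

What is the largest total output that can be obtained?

This is an integer program with binary decision variables.
Take bender and planer: floor space 7 + 12 = 19 ≤ 23, output 11 + 11 = 22.
No other feasible combination does better.

22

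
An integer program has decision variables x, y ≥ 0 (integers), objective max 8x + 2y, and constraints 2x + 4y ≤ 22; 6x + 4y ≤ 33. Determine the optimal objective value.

The continuous relaxation peaks at (5.5, 0) with value 44.00; rounding to a feasible lattice point costs some objective.
(x,y)=(5,0) is feasible, giving 40.
(x,y)=(4,1) is feasible, giving 34.
Maximum is 40 at (x,y)=(5,0).

40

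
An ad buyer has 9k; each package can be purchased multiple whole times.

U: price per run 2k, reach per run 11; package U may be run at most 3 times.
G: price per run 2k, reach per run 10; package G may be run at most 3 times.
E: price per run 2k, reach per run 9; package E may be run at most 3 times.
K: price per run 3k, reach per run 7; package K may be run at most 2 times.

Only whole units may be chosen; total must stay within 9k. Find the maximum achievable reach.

43

U has the best ratio (11/2); taking only U gives at most 3×11 = 33 (stopped by the supply cap of 3).
Mixing does better — 3×U and 1×G: price 8 ≤ 9, reach 3·11 + 1·10 = 43.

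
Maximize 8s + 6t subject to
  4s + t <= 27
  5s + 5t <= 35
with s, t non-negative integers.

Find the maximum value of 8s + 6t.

54

(s,t)=(6,1): 4·6+1·1=25≤27, 5·6+5·1=35≤35, objective 54.
(s,t)=(5,2): 4·5+1·2=22≤27, 5·5+5·2=35≤35, objective 52.
Maximum is 54 at (s,t)=(6,1).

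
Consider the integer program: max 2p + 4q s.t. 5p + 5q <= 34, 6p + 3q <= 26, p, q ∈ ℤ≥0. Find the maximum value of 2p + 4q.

Relaxing integrality, the LP optimum is 27.20 at (p,q) = (0, 6.8), which is not an integer point.
(p,q)=(0,6) is feasible, giving 24.
(p,q)=(1,5) is feasible, giving 22.
(p,q)=(0,5) is feasible, giving 20.
Maximum is 24 at (p,q)=(0,6).

24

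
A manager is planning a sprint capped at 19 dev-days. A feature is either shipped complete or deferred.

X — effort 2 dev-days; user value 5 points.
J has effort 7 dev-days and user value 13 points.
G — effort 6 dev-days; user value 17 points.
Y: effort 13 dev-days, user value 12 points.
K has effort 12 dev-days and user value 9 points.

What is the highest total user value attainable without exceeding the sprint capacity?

Allowing fractional choices, the relaxed optimum would be about 38.7, but features are indivisible.
G + Y: effort 6 + 13 = 19 ≤ 19, user value 17 + 12 = 29.
J + G: effort 7 + 6 = 13 ≤ 19, user value 13 + 17 = 30.
X + J + G: effort 2 + 7 + 6 = 15 ≤ 19, user value 5 + 13 + 17 = 35.
Best is X, J, and G with total user value 35.

35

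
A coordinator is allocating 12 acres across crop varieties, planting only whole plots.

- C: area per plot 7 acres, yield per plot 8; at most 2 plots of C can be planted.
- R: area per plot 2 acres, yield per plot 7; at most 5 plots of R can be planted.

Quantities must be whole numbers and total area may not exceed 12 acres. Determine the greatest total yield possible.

35

R has the best ratio (7/2); taking only R gives at most 5×7 = 35 (stopped by the supply cap of 5).
Optimal: 5×R: area 10 ≤ 12, yield 5·7 = 35.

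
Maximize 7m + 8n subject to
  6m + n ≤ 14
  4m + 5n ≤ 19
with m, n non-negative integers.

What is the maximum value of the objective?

(m,n)=(1,3) is feasible, giving 31.
(m,n)=(2,2) is feasible, giving 30.
(m,n)=(0,3) is feasible, giving 24.
(m,n)=(1,2) is feasible, giving 23.
Maximum is 31 at (m,n)=(1,3).

31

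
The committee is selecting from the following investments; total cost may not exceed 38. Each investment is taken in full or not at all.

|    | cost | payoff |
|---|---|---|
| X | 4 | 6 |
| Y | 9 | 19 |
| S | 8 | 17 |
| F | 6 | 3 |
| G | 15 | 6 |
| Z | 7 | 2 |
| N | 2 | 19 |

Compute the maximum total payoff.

Allowing fractional choices, the relaxed optimum would be about 67.6, but investments are indivisible.
X + Y + S + F + Z + N: cost 4 + 9 + 8 + 6 + 7 + 2 = 36 ≤ 38, payoff 6 + 19 + 17 + 3 + 2 + 19 = 66.
X + Y + S + G + N: cost 4 + 9 + 8 + 15 + 2 = 38 ≤ 38, payoff 6 + 19 + 17 + 6 + 19 = 67.
X + Y + S + F + N: cost 4 + 9 + 8 + 6 + 2 = 29 ≤ 38, payoff 6 + 19 + 17 + 3 + 19 = 64.
Best is X, Y, S, G, and N with total payoff 67.

67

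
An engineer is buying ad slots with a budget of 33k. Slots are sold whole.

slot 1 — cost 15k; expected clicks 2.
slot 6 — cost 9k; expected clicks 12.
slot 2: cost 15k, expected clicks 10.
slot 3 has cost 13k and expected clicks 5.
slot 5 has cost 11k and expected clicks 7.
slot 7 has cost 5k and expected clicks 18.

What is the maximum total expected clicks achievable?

slot 6 + slot 2 + slot 7: cost 9 + 15 + 5 = 29 ≤ 33, expected clicks 12 + 10 + 18 = 40.
slot 6 + slot 5 + slot 7: cost 9 + 11 + 5 = 25 ≤ 33, expected clicks 12 + 7 + 18 = 37.
slot 6 + slot 3 + slot 7: cost 9 + 13 + 5 = 27 ≤ 33, expected clicks 12 + 5 + 18 = 35.
Best is slot 6, slot 2, and slot 7 with total expected clicks 40.

40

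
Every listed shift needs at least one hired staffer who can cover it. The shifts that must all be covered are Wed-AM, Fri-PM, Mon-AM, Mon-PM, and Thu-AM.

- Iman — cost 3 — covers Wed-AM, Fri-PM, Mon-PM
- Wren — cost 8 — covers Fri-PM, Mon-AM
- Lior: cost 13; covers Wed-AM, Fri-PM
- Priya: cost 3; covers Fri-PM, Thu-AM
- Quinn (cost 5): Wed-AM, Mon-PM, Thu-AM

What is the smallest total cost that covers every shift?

Choose Wren and Quinn: together they cover Wed-AM, Fri-PM, Mon-AM, Mon-PM, Thu-AM — every shift.
Total cost: 8 + 5 = 13.

13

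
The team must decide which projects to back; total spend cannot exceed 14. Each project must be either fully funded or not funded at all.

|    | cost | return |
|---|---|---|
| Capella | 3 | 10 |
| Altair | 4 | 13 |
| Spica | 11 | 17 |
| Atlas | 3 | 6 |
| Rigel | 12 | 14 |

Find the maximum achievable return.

29

Take Capella, Altair, and Atlas: cost 3 + 4 + 3 = 10 ≤ 14, return 10 + 13 + 6 = 29.
No other feasible combination does better.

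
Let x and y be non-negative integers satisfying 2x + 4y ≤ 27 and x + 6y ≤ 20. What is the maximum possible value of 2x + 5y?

27

Relaxing integrality, the LP optimum is 28.62 at (x,y) = (10.2, 1.62), which is not an integer point.
(x,y)=(11,1): 2·11+4·1=26≤27, 1·11+6·1=17≤20, objective 27.
(x,y)=(10,1): 2·10+4·1=24≤27, 1·10+6·1=16≤20, objective 25.
(x,y)=(12,0): 2·12+4·0=24≤27, 1·12+6·0=12≤20, objective 24.
No feasible integer point exceeds 27.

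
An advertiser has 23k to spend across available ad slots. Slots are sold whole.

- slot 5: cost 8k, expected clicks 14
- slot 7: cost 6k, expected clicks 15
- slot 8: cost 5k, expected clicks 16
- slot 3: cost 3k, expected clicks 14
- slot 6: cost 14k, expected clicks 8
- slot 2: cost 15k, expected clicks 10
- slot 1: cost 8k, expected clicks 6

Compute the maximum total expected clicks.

59

Allowing fractional choices, the relaxed optimum would be about 59.8, but ad slots are indivisible.
slot 7 + slot 8 + slot 3: cost 6 + 5 + 3 = 14 ≤ 23, expected clicks 15 + 16 + 14 = 45.
slot 7 + slot 8 + slot 3 + slot 1: cost 6 + 5 + 3 + 8 = 22 ≤ 23, expected clicks 15 + 16 + 14 + 6 = 51.
slot 5 + slot 7 + slot 8 + slot 3: cost 8 + 6 + 5 + 3 = 22 ≤ 23, expected clicks 14 + 15 + 16 + 14 = 59.
Best is slot 5, slot 7, slot 8, and slot 3 with total expected clicks 59.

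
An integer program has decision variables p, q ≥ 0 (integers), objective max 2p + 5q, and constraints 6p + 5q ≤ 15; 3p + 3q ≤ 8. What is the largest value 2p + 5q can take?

10

(p,q)=(0,2): 6·0+5·2=10≤15, 3·0+3·2=6≤8, objective 10.
(p,q)=(1,1): 6·1+5·1=11≤15, 3·1+3·1=6≤8, objective 7.
(p,q)=(0,1): 6·0+5·1=5≤15, 3·0+3·1=3≤8, objective 5.
No feasible integer point exceeds 10.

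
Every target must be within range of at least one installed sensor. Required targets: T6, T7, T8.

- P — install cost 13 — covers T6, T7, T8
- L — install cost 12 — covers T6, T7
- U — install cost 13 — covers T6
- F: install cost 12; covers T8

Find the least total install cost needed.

13

P alone covers T6, T7, T8 — every target.
Total install cost: 13.
No cover costs less than 13.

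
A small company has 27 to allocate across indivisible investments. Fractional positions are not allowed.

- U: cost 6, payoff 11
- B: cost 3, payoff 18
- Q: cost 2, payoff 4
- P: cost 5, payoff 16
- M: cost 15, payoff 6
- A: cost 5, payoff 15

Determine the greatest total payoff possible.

Allowing fractional choices, the relaxed optimum would be about 66.4, but investments are indivisible.
U + B + P + A: cost 6 + 3 + 5 + 5 = 19 ≤ 27, payoff 11 + 18 + 16 + 15 = 60.
U + B + Q + P + A: cost 6 + 3 + 2 + 5 + 5 = 21 ≤ 27, payoff 11 + 18 + 4 + 16 + 15 = 64.
Best is U, B, Q, P, and A with total payoff 64.

64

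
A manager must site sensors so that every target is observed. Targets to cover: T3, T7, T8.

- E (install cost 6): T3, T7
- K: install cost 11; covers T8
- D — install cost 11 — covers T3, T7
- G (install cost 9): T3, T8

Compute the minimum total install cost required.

This is an integer covering problem.
Choose E and G: together they cover T3, T7, T8 — every target.
Total install cost: 6 + 9 = 15.

15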